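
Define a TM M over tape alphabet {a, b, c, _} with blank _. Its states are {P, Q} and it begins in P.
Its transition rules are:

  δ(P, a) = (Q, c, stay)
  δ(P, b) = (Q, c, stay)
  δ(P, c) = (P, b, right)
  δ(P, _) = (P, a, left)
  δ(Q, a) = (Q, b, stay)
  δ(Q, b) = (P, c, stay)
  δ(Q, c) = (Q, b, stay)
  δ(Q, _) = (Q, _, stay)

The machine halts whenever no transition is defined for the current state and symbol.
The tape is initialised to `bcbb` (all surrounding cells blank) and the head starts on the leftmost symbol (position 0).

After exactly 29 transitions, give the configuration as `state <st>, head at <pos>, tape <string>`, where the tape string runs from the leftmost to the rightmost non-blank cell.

state=P head=0 tape=[b]cbb__   (P,b)→(Q,c,stay)
state=Q head=0 tape=[c]cbb__   (Q,c)→(Q,b,stay)
state=Q head=0 tape=[b]cbb__   (Q,b)→(P,c,stay)
state=P head=0 tape=[c]cbb__   (P,c)→(P,b,right)
state=P head=1 tape=b[c]bb__   (P,c)→(P,b,right)
state=P head=2 tape=bb[b]b__   (P,b)→(Q,c,stay)
state=Q head=2 tape=bb[c]b__   (Q,c)→(Q,b,stay)
state=Q head=2 tape=bb[b]b__   (Q,b)→(P,c,stay)
state=P head=2 tape=bb[c]b__   (P,c)→(P,b,right)
state=P head=3 tape=bbb[b]__   (P,b)→(Q,c,stay)
state=Q head=3 tape=bbb[c]__   (Q,c)→(Q,b,stay)
state=Q head=3 tape=bbb[b]__   (Q,b)→(P,c,stay)
state=P head=3 tape=bbb[c]__   (P,c)→(P,b,right)
state=P head=4 tape=bbbb[_]_   (P,_)→(P,a,left)
state=P head=3 tape=bbb[b]a_   (P,b)→(Q,c,stay)
state=Q head=3 tape=bbb[c]a_   (Q,c)→(Q,b,stay)
state=Q head=3 tape=bbb[b]a_   (Q,b)→(P,c,stay)
state=P head=3 tape=bbb[c]a_   (P,c)→(P,b,right)
state=P head=4 tape=bbbb[a]_   (P,a)→(Q,c,stay)
state=Q head=4 tape=bbbb[c]_   (Q,c)→(Q,b,stay)
state=Q head=4 tape=bbbb[b]_   (Q,b)→(P,c,stay)
state=P head=4 tape=bbbb[c]_   (P,c)→(P,b,right)
state=P head=5 tape=bbbbb[_]   (P,_)→(P,a,left)
state=P head=4 tape=bbbb[b]a   (P,b)→(Q,c,stay)
state=Q head=4 tape=bbbb[c]a   (Q,c)→(Q,b,stay)
state=Q head=4 tape=bbbb[b]a   (Q,b)→(P,c,stay)
state=P head=4 tape=bbbb[c]a   (P,c)→(P,b,right)
state=P head=5 tape=bbbbb[a]   (P,a)→(Q,c,stay)
state=Q head=5 tape=bbbbb[c]   (Q,c)→(Q,b,stay)
state=Q head=5 tape=bbbbb[b]
After 29 steps: state Q, head at 5, tape bbbbbb.

state Q, head at 5, tape bbbbbb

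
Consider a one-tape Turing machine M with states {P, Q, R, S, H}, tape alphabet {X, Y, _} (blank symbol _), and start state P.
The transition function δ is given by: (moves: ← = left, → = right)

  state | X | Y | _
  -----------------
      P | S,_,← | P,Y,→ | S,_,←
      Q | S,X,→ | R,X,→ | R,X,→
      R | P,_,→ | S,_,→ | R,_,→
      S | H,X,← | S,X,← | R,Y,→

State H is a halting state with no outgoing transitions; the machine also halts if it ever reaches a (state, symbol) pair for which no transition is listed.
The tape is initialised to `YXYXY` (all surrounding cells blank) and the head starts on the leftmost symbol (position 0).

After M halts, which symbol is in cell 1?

state=P head=0 tape=_[Y]XYXY   (P,Y)→(P,Y,→)
state=P head=1 tape=_Y[X]YXY   (P,X)→(S,_,←)
state=S head=0 tape=_[Y]_YXY   (S,Y)→(S,X,←)
state=S head=-1 tape=[_]X_YXY   (S,_)→(R,Y,→)
state=R head=0 tape=Y[X]_YXY   (R,X)→(P,_,→)
state=P head=1 tape=Y_[_]YXY   (P,_)→(S,_,←)
state=S head=0 tape=Y[_]_YXY   (S,_)→(R,Y,→)
state=R head=1 tape=YY[_]YXY   (R,_)→(R,_,→)
state=R head=2 tape=YY_[Y]XY   (R,Y)→(S,_,→)
state=S head=3 tape=YY__[X]Y   (S,X)→(H,X,←)
state=H head=2 tape=YY_[_]XY
Cell 1 holds _ when M halts.

_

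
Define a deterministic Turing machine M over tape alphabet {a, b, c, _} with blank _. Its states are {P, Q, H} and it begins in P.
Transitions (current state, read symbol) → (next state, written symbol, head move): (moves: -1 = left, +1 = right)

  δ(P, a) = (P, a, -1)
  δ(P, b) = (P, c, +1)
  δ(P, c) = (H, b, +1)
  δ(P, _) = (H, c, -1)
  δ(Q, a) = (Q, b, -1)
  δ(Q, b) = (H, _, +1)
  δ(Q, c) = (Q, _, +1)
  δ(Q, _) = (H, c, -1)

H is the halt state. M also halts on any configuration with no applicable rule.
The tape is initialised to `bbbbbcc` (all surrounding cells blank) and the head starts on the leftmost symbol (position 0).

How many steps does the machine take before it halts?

P | [b]bbbbcc   read b → write c, move +1, go to P
P | c[b]bbbcc   read b → write c, move +1, go to P
P | cc[b]bbcc   read b → write c, move +1, go to P
P | ccc[b]bcc   read b → write c, move +1, go to P
P | cccc[b]cc   read b → write c, move +1, go to P
P | ccccc[c]c   read c → write b, move +1, go to H
H | cccccb[c]
M halts after 6 transitions.

6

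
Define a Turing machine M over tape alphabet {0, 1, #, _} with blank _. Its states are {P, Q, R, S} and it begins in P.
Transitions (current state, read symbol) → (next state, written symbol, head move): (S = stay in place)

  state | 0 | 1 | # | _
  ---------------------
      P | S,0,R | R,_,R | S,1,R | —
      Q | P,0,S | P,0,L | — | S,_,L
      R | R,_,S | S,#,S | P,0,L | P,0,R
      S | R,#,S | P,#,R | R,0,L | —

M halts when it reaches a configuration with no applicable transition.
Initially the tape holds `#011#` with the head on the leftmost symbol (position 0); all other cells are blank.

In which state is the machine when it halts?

S

P | [#]011#_   read # → write 1, move R, go to S
S | 1[0]11#_   read 0 → write #, move S, go to R
R | 1[#]11#_   read # → write 0, move L, go to P
P | [1]011#_   read 1 → write _, move R, go to R
R | _[0]11#_   read 0 → write _, move S, go to R
R | _[_]11#_   read _ → write 0, move R, go to P
P | _0[1]1#_   read 1 → write _, move R, go to R
R | _0_[1]#_   read 1 → write #, move S, go to S
S | _0_[#]#_   read # → write 0, move L, go to R
R | _0[_]0#_   read _ → write 0, move R, go to P
P | _00[0]#_   read 0 → write 0, move R, go to S
S | _000[#]_   read # → write 0, move L, go to R
R | _00[0]0_   read 0 → write _, move S, go to R
R | _00[_]0_   read _ → write 0, move R, go to P
P | _000[0]_   read 0 → write 0, move R, go to S
S | _0000[_]
No transition is defined for (S, _); M halts in state S.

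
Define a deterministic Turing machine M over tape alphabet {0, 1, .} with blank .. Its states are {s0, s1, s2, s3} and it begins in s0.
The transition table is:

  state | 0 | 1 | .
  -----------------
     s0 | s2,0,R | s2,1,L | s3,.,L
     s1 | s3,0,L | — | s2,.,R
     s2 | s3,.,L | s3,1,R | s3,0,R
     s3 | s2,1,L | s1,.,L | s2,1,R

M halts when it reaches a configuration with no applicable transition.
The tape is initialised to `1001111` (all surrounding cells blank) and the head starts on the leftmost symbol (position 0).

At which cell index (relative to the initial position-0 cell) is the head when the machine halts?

1

s0 | ....[1]001111   read 1 → write 1, move L, go to s2
s2 | ...[.]1001111   read . → write 0, move R, go to s3
s3 | ...0[1]001111   read 1 → write ., move L, go to s1
s1 | ...[0].001111   read 0 → write 0, move L, go to s3
s3 | ..[.]0.001111   read . → write 1, move R, go to s2
s2 | ..1[0].001111   read 0 → write ., move L, go to s3
s3 | ..[1]..001111   read 1 → write ., move L, go to s1
s1 | .[.]...001111   read . → write ., move R, go to s2
s2 | ..[.]..001111   read . → write 0, move R, go to s3
s3 | ..0[.].001111   read . → write 1, move R, go to s2
s2 | ..01[.]001111   read . → write 0, move R, go to s3
s3 | ..010[0]01111   read 0 → write 1, move L, go to s2
s2 | ..01[0]101111   read 0 → write ., move L, go to s3
s3 | ..0[1].101111   read 1 → write ., move L, go to s1
s1 | ..[0]..101111   read 0 → write 0, move L, go to s3
s3 | .[.]0..101111   read . → write 1, move R, go to s2
s2 | .1[0]..101111   read 0 → write ., move L, go to s3
s3 | .[1]...101111   read 1 → write ., move L, go to s1
s1 | [.]....101111   read . → write ., move R, go to s2
s2 | .[.]...101111   read . → write 0, move R, go to s3
s3 | .0[.]..101111   read . → write 1, move R, go to s2
s2 | .01[.].101111   read . → write 0, move R, go to s3
s3 | .010[.]101111   read . → write 1, move R, go to s2
s2 | .0101[1]01111   read 1 → write 1, move R, go to s3
s3 | .01011[0]1111   read 0 → write 1, move L, go to s2
s2 | .0101[1]11111   read 1 → write 1, move R, go to s3
s3 | .01011[1]1111   read 1 → write ., move L, go to s1
s1 | .0101[1].1111
At halt the head is at cell 1.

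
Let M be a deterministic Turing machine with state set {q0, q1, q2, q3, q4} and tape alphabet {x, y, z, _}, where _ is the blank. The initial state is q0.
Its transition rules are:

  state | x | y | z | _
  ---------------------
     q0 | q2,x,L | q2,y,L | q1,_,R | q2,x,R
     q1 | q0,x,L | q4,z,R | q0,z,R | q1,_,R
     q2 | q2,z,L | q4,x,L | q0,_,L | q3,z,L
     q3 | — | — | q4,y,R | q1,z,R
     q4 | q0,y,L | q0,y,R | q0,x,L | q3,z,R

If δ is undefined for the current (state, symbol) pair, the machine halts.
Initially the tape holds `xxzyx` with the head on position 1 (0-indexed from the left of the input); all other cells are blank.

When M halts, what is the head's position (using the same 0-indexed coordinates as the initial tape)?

1

state=q0 head=1 tape=__x[x]zyx   (q0,x)→(q2,x,L)
state=q2 head=0 tape=__[x]xzyx   (q2,x)→(q2,z,L)
state=q2 head=-1 tape=_[_]zxzyx   (q2,_)→(q3,z,L)
state=q3 head=-2 tape=[_]zzxzyx   (q3,_)→(q1,z,R)
state=q1 head=-1 tape=z[z]zxzyx   (q1,z)→(q0,z,R)
state=q0 head=0 tape=zz[z]xzyx   (q0,z)→(q1,_,R)
state=q1 head=1 tape=zz_[x]zyx   (q1,x)→(q0,x,L)
state=q0 head=0 tape=zz[_]xzyx   (q0,_)→(q2,x,R)
state=q2 head=1 tape=zzx[x]zyx   (q2,x)→(q2,z,L)
state=q2 head=0 tape=zz[x]zzyx   (q2,x)→(q2,z,L)
state=q2 head=-1 tape=z[z]zzzyx   (q2,z)→(q0,_,L)
state=q0 head=-2 tape=[z]_zzzyx   (q0,z)→(q1,_,R)
state=q1 head=-1 tape=_[_]zzzyx   (q1,_)→(q1,_,R)
state=q1 head=0 tape=__[z]zzyx   (q1,z)→(q0,z,R)
state=q0 head=1 tape=__z[z]zyx   (q0,z)→(q1,_,R)
state=q1 head=2 tape=__z_[z]yx   (q1,z)→(q0,z,R)
state=q0 head=3 tape=__z_z[y]x   (q0,y)→(q2,y,L)
state=q2 head=2 tape=__z_[z]yx   (q2,z)→(q0,_,L)
state=q0 head=1 tape=__z[_]_yx   (q0,_)→(q2,x,R)
state=q2 head=2 tape=__zx[_]yx   (q2,_)→(q3,z,L)
state=q3 head=1 tape=__z[x]zyx
At halt the head is at cell 1.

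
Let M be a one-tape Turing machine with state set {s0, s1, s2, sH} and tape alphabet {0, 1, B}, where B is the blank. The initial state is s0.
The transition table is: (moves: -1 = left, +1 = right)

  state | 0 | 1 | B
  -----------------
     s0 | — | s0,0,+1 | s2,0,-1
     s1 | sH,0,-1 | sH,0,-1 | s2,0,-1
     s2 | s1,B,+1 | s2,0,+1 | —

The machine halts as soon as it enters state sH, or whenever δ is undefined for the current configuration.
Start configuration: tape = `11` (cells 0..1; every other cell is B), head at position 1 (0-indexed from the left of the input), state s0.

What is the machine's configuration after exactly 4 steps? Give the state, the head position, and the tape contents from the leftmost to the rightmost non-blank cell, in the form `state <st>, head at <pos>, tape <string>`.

state sH, head at 1, tape 1B0

s0 | 1[1]B   read 1 → write 0, move +1, go to s0
s0 | 10[B]   read B → write 0, move -1, go to s2
s2 | 1[0]0   read 0 → write B, move +1, go to s1
s1 | 1B[0]   read 0 → write 0, move -1, go to sH
sH | 1[B]0
After 4 steps: state sH, head at 1, tape 1B0.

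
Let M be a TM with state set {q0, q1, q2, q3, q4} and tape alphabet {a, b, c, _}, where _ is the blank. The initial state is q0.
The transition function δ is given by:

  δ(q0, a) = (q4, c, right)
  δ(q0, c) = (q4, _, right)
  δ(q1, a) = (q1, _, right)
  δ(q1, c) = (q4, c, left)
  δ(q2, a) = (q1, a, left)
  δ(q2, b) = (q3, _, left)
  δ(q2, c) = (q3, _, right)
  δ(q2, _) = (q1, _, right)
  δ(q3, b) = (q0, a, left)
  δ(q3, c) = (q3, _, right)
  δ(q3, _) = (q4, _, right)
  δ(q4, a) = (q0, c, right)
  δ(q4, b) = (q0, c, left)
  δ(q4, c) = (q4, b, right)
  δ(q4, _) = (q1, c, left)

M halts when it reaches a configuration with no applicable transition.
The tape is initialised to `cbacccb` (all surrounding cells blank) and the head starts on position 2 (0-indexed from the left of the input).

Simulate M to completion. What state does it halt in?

q0

q0 | cb[a]cccb   read a → write c, move right, go to q4
q4 | cbc[c]ccb   read c → write b, move right, go to q4
q4 | cbcb[c]cb   read c → write b, move right, go to q4
q4 | cbcbb[c]b   read c → write b, move right, go to q4
q4 | cbcbbb[b]   read b → write c, move left, go to q0
q0 | cbcbb[b]c
No transition is defined for (q0, b); M halts in state q0.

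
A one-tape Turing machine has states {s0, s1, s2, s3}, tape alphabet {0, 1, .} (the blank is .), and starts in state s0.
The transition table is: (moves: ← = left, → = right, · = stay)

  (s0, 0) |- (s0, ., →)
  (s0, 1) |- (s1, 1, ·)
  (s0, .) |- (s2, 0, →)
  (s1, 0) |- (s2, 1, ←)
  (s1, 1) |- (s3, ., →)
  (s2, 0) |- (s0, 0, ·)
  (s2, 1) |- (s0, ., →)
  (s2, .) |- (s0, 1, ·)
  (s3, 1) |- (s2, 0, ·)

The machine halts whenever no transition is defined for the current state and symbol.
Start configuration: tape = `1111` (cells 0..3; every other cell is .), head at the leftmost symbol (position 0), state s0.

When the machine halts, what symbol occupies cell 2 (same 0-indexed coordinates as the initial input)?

.

state=s0 head=0 tape=[1]111...   (s0,1)→(s1,1,·)
state=s1 head=0 tape=[1]111...   (s1,1)→(s3,.,→)
state=s3 head=1 tape=.[1]11...   (s3,1)→(s2,0,·)
state=s2 head=1 tape=.[0]11...   (s2,0)→(s0,0,·)
state=s0 head=1 tape=.[0]11...   (s0,0)→(s0,.,→)
state=s0 head=2 tape=..[1]1...   (s0,1)→(s1,1,·)
state=s1 head=2 tape=..[1]1...   (s1,1)→(s3,.,→)
state=s3 head=3 tape=...[1]...   (s3,1)→(s2,0,·)
state=s2 head=3 tape=...[0]...   (s2,0)→(s0,0,·)
state=s0 head=3 tape=...[0]...   (s0,0)→(s0,.,→)
state=s0 head=4 tape=....[.]..   (s0,.)→(s2,0,→)
state=s2 head=5 tape=....0[.].   (s2,.)→(s0,1,·)
state=s0 head=5 tape=....0[1].   (s0,1)→(s1,1,·)
state=s1 head=5 tape=....0[1].   (s1,1)→(s3,.,→)
state=s3 head=6 tape=....0.[.]
Cell 2 holds . when M halts.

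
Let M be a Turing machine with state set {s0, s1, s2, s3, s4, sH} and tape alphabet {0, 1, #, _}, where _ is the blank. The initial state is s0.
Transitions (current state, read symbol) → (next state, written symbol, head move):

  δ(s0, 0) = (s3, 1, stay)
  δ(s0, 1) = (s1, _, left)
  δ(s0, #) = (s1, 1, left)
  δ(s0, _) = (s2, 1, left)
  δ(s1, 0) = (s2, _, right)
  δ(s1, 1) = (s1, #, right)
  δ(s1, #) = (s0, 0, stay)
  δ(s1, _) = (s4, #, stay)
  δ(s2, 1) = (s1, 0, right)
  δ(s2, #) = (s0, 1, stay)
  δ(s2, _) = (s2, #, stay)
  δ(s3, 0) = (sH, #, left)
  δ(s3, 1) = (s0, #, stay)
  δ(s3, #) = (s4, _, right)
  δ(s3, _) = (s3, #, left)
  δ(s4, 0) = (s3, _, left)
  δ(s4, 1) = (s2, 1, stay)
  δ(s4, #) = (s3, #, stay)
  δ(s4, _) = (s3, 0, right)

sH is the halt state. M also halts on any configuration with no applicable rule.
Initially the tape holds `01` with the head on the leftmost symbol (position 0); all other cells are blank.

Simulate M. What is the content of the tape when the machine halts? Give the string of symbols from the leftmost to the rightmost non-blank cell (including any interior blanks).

0#_##

state=s0 head=0 tape=_[0]1___   (s0,0)→(s3,1,stay)
state=s3 head=0 tape=_[1]1___   (s3,1)→(s0,#,stay)
state=s0 head=0 tape=_[#]1___   (s0,#)→(s1,1,left)
state=s1 head=-1 tape=[_]11___   (s1,_)→(s4,#,stay)
state=s4 head=-1 tape=[#]11___   (s4,#)→(s3,#,stay)
state=s3 head=-1 tape=[#]11___   (s3,#)→(s4,_,right)
state=s4 head=0 tape=_[1]1___   (s4,1)→(s2,1,stay)
state=s2 head=0 tape=_[1]1___   (s2,1)→(s1,0,right)
state=s1 head=1 tape=_0[1]___   (s1,1)→(s1,#,right)
state=s1 head=2 tape=_0#[_]__   (s1,_)→(s4,#,stay)
state=s4 head=2 tape=_0#[#]__   (s4,#)→(s3,#,stay)
state=s3 head=2 tape=_0#[#]__   (s3,#)→(s4,_,right)
state=s4 head=3 tape=_0#_[_]_   (s4,_)→(s3,0,right)
state=s3 head=4 tape=_0#_0[_]   (s3,_)→(s3,#,left)
state=s3 head=3 tape=_0#_[0]#   (s3,0)→(sH,#,left)
state=sH head=2 tape=_0#[_]##
The non-blank tape span at halt is 0#_##.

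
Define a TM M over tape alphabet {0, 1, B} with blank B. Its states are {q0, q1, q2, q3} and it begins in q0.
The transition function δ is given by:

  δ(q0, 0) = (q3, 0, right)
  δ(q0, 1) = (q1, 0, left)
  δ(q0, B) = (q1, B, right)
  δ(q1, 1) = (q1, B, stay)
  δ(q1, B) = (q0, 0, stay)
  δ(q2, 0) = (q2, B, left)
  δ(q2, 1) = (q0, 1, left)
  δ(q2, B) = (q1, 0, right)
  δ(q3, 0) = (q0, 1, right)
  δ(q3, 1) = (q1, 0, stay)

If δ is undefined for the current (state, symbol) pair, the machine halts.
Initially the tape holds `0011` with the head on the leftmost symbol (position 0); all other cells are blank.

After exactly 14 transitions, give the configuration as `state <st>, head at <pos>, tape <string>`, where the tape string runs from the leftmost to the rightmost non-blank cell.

state q0, head at 5, tape 0001B0

q0 | [0]011BB   read 0 → write 0, move right, go to q3
q3 | 0[0]11BB   read 0 → write 1, move right, go to q0
q0 | 01[1]1BB   read 1 → write 0, move left, go to q1
q1 | 0[1]01BB   read 1 → write B, move stay, go to q1
q1 | 0[B]01BB   read B → write 0, move stay, go to q0
q0 | 0[0]01BB   read 0 → write 0, move right, go to q3
q3 | 00[0]1BB   read 0 → write 1, move right, go to q0
q0 | 001[1]BB   read 1 → write 0, move left, go to q1
q1 | 00[1]0BB   read 1 → write B, move stay, go to q1
q1 | 00[B]0BB   read B → write 0, move stay, go to q0
q0 | 00[0]0BB   read 0 → write 0, move right, go to q3
q3 | 000[0]BB   read 0 → write 1, move right, go to q0
q0 | 0001[B]B   read B → write B, move right, go to q1
q1 | 0001B[B]   read B → write 0, move stay, go to q0
q0 | 0001B[0]
After 14 steps: state q0, head at 5, tape 0001B0.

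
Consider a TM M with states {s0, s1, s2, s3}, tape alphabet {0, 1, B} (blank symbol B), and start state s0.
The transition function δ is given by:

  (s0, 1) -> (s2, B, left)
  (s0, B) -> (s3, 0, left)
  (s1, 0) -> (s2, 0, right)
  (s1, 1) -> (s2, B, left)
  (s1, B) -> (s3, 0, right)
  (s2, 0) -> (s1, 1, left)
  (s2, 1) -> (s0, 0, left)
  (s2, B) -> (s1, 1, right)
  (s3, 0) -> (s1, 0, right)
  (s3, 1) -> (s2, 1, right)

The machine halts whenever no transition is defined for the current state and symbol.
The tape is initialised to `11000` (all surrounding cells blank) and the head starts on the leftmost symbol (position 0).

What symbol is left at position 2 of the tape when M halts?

state=s0 head=0 tape=BBB[1]1000   (s0,1)→(s2,B,left)
state=s2 head=-1 tape=BB[B]B1000   (s2,B)→(s1,1,right)
state=s1 head=0 tape=BB1[B]1000   (s1,B)→(s3,0,right)
state=s3 head=1 tape=BB10[1]000   (s3,1)→(s2,1,right)
state=s2 head=2 tape=BB101[0]00   (s2,0)→(s1,1,left)
state=s1 head=1 tape=BB10[1]100   (s1,1)→(s2,B,left)
state=s2 head=0 tape=BB1[0]B100   (s2,0)→(s1,1,left)
state=s1 head=-1 tape=BB[1]1B100   (s1,1)→(s2,B,left)
state=s2 head=-2 tape=B[B]B1B100   (s2,B)→(s1,1,right)
state=s1 head=-1 tape=B1[B]1B100   (s1,B)→(s3,0,right)
state=s3 head=0 tape=B10[1]B100   (s3,1)→(s2,1,right)
state=s2 head=1 tape=B101[B]100   (s2,B)→(s1,1,right)
state=s1 head=2 tape=B1011[1]00   (s1,1)→(s2,B,left)
state=s2 head=1 tape=B101[1]B00   (s2,1)→(s0,0,left)
state=s0 head=0 tape=B10[1]0B00   (s0,1)→(s2,B,left)
state=s2 head=-1 tape=B1[0]B0B00   (s2,0)→(s1,1,left)
state=s1 head=-2 tape=B[1]1B0B00   (s1,1)→(s2,B,left)
state=s2 head=-3 tape=[B]B1B0B00   (s2,B)→(s1,1,right)
state=s1 head=-2 tape=1[B]1B0B00   (s1,B)→(s3,0,right)
state=s3 head=-1 tape=10[1]B0B00   (s3,1)→(s2,1,right)
state=s2 head=0 tape=101[B]0B00   (s2,B)→(s1,1,right)
state=s1 head=1 tape=1011[0]B00   (s1,0)→(s2,0,right)
state=s2 head=2 tape=10110[B]00   (s2,B)→(s1,1,right)
state=s1 head=3 tape=101101[0]0   (s1,0)→(s2,0,right)
state=s2 head=4 tape=1011010[0]   (s2,0)→(s1,1,left)
state=s1 head=3 tape=101101[0]1   (s1,0)→(s2,0,right)
state=s2 head=4 tape=1011010[1]   (s2,1)→(s0,0,left)
state=s0 head=3 tape=101101[0]0
Cell 2 holds 1 when M halts.

1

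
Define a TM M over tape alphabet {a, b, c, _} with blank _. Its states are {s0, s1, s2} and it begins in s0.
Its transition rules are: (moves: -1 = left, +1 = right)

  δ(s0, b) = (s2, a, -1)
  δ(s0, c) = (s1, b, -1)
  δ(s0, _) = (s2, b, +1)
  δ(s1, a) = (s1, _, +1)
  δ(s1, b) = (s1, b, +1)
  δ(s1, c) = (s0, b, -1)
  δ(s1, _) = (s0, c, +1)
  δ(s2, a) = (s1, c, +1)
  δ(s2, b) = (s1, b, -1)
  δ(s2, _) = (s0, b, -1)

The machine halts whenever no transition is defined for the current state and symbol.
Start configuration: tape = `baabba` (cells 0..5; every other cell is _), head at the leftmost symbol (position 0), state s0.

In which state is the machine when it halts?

s0 | __[b]aabba___   read b → write a, move -1, go to s2
s2 | _[_]aaabba___   read _ → write b, move -1, go to s0
s0 | [_]baaabba___   read _ → write b, move +1, go to s2
s2 | b[b]aaabba___   read b → write b, move -1, go to s1
s1 | [b]baaabba___   read b → write b, move +1, go to s1
s1 | b[b]aaabba___   read b → write b, move +1, go to s1
s1 | bb[a]aabba___   read a → write _, move +1, go to s1
s1 | bb_[a]abba___   read a → write _, move +1, go to s1
s1 | bb__[a]bba___   read a → write _, move +1, go to s1
s1 | bb___[b]ba___   read b → write b, move +1, go to s1
s1 | bb___b[b]a___   read b → write b, move +1, go to s1
s1 | bb___bb[a]___   read a → write _, move +1, go to s1
s1 | bb___bb_[_]__   read _ → write c, move +1, go to s0
s0 | bb___bb_c[_]_   read _ → write b, move +1, go to s2
s2 | bb___bb_cb[_]   read _ → write b, move -1, go to s0
s0 | bb___bb_c[b]b   read b → write a, move -1, go to s2
s2 | bb___bb_[c]ab
No transition is defined for (s2, c); M halts in state s2.

s2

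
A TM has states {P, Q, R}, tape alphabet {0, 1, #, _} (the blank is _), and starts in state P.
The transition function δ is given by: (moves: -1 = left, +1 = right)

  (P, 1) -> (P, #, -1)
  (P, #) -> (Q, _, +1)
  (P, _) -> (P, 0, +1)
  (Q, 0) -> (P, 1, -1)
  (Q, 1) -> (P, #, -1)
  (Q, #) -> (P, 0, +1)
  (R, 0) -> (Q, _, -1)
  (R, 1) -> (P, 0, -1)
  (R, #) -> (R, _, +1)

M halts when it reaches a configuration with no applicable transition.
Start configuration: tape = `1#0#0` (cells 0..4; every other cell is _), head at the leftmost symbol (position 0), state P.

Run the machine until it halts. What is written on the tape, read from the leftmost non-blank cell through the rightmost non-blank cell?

0_00#0

P | _[1]#0#0   read 1 → write #, move -1, go to P
P | [_]##0#0   read _ → write 0, move +1, go to P
P | 0[#]#0#0   read # → write _, move +1, go to Q
Q | 0_[#]0#0   read # → write 0, move +1, go to P
P | 0_0[0]#0
The non-blank tape span at halt is 0_00#0.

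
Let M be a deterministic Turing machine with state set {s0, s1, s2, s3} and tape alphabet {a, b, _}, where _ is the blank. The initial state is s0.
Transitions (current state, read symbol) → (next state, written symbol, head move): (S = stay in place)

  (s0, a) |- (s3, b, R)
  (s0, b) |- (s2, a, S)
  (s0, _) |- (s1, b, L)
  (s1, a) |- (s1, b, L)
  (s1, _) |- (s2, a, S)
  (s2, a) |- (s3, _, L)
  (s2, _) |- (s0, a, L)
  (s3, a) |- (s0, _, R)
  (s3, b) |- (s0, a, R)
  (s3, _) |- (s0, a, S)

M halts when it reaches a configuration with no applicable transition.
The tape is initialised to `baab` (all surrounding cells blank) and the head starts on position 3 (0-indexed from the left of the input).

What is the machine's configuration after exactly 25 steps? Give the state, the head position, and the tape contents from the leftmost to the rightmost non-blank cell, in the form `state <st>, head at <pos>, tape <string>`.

state s2, head at 0, tape bbabbb

s0 | __baa[b]   read b → write a, move S, go to s2
s2 | __baa[a]   read a → write _, move L, go to s3
s3 | __ba[a]_   read a → write _, move R, go to s0
s0 | __ba_[_]   read _ → write b, move L, go to s1
s1 | __ba[_]b   read _ → write a, move S, go to s2
s2 | __ba[a]b   read a → write _, move L, go to s3
s3 | __b[a]_b   read a → write _, move R, go to s0
s0 | __b_[_]b   read _ → write b, move L, go to s1
s1 | __b[_]bb   read _ → write a, move S, go to s2
s2 | __b[a]bb   read a → write _, move L, go to s3
s3 | __[b]_bb   read b → write a, move R, go to s0
s0 | __a[_]bb   read _ → write b, move L, go to s1
s1 | __[a]bbb   read a → write b, move L, go to s1
s1 | _[_]bbbb   read _ → write a, move S, go to s2
s2 | _[a]bbbb   read a → write _, move L, go to s3
s3 | [_]_bbbb   read _ → write a, move S, go to s0
s0 | [a]_bbbb   read a → write b, move R, go to s3
s3 | b[_]bbbb   read _ → write a, move S, go to s0
s0 | b[a]bbbb   read a → write b, move R, go to s3
s3 | bb[b]bbb   read b → write a, move R, go to s0
s0 | bba[b]bb   read b → write a, move S, go to s2
s2 | bba[a]bb   read a → write _, move L, go to s3
s3 | bb[a]_bb   read a → write _, move R, go to s0
s0 | bb_[_]bb   read _ → write b, move L, go to s1
s1 | bb[_]bbb   read _ → write a, move S, go to s2
s2 | bb[a]bbb
After 25 steps: state s2, head at 0, tape bbabbb.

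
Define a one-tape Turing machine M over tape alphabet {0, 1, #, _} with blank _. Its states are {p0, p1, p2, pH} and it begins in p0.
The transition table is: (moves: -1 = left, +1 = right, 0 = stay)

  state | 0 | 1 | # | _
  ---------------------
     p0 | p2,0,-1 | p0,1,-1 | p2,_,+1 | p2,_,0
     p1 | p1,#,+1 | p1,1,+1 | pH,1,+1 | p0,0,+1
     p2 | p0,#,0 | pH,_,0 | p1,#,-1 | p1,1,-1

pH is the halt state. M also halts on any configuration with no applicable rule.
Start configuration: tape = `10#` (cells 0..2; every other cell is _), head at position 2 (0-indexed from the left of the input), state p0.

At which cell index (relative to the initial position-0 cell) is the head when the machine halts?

3

p0 | 10[#]_   read # → write _, move +1, go to p2
p2 | 10_[_]   read _ → write 1, move -1, go to p1
p1 | 10[_]1   read _ → write 0, move +1, go to p0
p0 | 100[1]   read 1 → write 1, move -1, go to p0
p0 | 10[0]1   read 0 → write 0, move -1, go to p2
p2 | 1[0]01   read 0 → write #, move 0, go to p0
p0 | 1[#]01   read # → write _, move +1, go to p2
p2 | 1_[0]1   read 0 → write #, move 0, go to p0
p0 | 1_[#]1   read # → write _, move +1, go to p2
p2 | 1__[1]   read 1 → write _, move 0, go to pH
pH | 1__[_]
At halt the head is at cell 3.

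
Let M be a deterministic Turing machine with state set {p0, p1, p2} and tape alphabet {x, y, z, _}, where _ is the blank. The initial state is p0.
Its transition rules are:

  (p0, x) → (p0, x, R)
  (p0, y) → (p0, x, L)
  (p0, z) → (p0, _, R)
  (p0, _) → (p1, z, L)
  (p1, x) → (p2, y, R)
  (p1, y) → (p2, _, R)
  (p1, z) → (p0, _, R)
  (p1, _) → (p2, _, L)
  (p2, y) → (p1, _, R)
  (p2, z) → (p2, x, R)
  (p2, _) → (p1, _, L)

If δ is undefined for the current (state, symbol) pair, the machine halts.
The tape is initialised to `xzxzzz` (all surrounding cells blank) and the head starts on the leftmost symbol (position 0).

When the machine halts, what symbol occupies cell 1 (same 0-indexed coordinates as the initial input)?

_

p0 | [x]zxzzz_   read x → write x, move R, go to p0
p0 | x[z]xzzz_   read z → write _, move R, go to p0
p0 | x_[x]zzz_   read x → write x, move R, go to p0
p0 | x_x[z]zz_   read z → write _, move R, go to p0
p0 | x_x_[z]z_   read z → write _, move R, go to p0
p0 | x_x__[z]_   read z → write _, move R, go to p0
p0 | x_x___[_]   read _ → write z, move L, go to p1
p1 | x_x__[_]z   read _ → write _, move L, go to p2
p2 | x_x_[_]_z   read _ → write _, move L, go to p1
p1 | x_x[_]__z   read _ → write _, move L, go to p2
p2 | x_[x]___z
Cell 1 holds _ when M halts.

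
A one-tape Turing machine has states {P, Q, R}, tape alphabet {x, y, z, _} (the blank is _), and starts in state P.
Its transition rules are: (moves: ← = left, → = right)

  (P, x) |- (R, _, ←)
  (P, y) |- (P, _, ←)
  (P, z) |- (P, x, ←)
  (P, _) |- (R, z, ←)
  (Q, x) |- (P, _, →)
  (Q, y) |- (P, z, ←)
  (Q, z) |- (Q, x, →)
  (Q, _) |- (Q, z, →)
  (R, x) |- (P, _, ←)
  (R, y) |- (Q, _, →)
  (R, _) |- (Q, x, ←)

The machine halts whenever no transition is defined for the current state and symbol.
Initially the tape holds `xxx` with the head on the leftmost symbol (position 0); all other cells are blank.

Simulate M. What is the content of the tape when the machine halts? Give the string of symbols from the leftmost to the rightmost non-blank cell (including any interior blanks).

state=P head=0 tape=_____[x]xx   (P,x)→(R,_,←)
state=R head=-1 tape=____[_]_xx   (R,_)→(Q,x,←)
state=Q head=-2 tape=___[_]x_xx   (Q,_)→(Q,z,→)
state=Q head=-1 tape=___z[x]_xx   (Q,x)→(P,_,→)
state=P head=0 tape=___z_[_]xx   (P,_)→(R,z,←)
state=R head=-1 tape=___z[_]zxx   (R,_)→(Q,x,←)
state=Q head=-2 tape=___[z]xzxx   (Q,z)→(Q,x,→)
state=Q head=-1 tape=___x[x]zxx   (Q,x)→(P,_,→)
state=P head=0 tape=___x_[z]xx   (P,z)→(P,x,←)
state=P head=-1 tape=___x[_]xxx   (P,_)→(R,z,←)
state=R head=-2 tape=___[x]zxxx   (R,x)→(P,_,←)
state=P head=-3 tape=__[_]_zxxx   (P,_)→(R,z,←)
state=R head=-4 tape=_[_]z_zxxx   (R,_)→(Q,x,←)
state=Q head=-5 tape=[_]xz_zxxx   (Q,_)→(Q,z,→)
state=Q head=-4 tape=z[x]z_zxxx   (Q,x)→(P,_,→)
state=P head=-3 tape=z_[z]_zxxx   (P,z)→(P,x,←)
state=P head=-4 tape=z[_]x_zxxx   (P,_)→(R,z,←)
state=R head=-5 tape=[z]zx_zxxx
The non-blank tape span at halt is zzx_zxxx.

zzx_zxxx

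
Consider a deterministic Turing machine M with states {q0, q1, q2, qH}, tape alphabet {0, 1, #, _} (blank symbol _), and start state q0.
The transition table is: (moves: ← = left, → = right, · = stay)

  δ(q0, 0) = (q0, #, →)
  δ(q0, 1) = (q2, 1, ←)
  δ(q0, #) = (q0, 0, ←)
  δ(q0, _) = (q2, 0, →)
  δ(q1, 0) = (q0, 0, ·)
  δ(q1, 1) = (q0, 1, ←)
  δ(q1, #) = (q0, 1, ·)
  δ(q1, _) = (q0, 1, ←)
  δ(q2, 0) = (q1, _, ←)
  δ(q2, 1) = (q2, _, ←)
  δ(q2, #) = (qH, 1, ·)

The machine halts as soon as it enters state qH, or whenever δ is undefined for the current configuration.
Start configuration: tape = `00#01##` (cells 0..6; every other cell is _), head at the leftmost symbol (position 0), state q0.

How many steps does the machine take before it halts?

27

q0 | _[0]0#01##   read 0 → write #, move →, go to q0
q0 | _#[0]#01##   read 0 → write #, move →, go to q0
q0 | _##[#]01##   read # → write 0, move ←, go to q0
q0 | _#[#]001##   read # → write 0, move ←, go to q0
q0 | _[#]0001##   read # → write 0, move ←, go to q0
q0 | [_]00001##   read _ → write 0, move →, go to q2
q2 | 0[0]0001##   read 0 → write _, move ←, go to q1
q1 | [0]_0001##   read 0 → write 0, move ·, go to q0
q0 | [0]_0001##   read 0 → write #, move →, go to q0
q0 | #[_]0001##   read _ → write 0, move →, go to q2
q2 | #0[0]001##   read 0 → write _, move ←, go to q1
q1 | #[0]_001##   read 0 → write 0, move ·, go to q0
q0 | #[0]_001##   read 0 → write #, move →, go to q0
q0 | ##[_]001##   read _ → write 0, move →, go to q2
q2 | ##0[0]01##   read 0 → write _, move ←, go to q1
q1 | ##[0]_01##   read 0 → write 0, move ·, go to q0
q0 | ##[0]_01##   read 0 → write #, move →, go to q0
q0 | ###[_]01##   read _ → write 0, move →, go to q2
q2 | ###0[0]1##   read 0 → write _, move ←, go to q1
q1 | ###[0]_1##   read 0 → write 0, move ·, go to q0
q0 | ###[0]_1##   read 0 → write #, move →, go to q0
q0 | ####[_]1##   read _ → write 0, move →, go to q2
q2 | ####0[1]##   read 1 → write _, move ←, go to q2
q2 | ####[0]_##   read 0 → write _, move ←, go to q1
q1 | ###[#]__##   read # → write 1, move ·, go to q0
q0 | ###[1]__##   read 1 → write 1, move ←, go to q2
q2 | ##[#]1__##   read # → write 1, move ·, go to qH
qH | ##[1]1__##
M halts after 27 transitions.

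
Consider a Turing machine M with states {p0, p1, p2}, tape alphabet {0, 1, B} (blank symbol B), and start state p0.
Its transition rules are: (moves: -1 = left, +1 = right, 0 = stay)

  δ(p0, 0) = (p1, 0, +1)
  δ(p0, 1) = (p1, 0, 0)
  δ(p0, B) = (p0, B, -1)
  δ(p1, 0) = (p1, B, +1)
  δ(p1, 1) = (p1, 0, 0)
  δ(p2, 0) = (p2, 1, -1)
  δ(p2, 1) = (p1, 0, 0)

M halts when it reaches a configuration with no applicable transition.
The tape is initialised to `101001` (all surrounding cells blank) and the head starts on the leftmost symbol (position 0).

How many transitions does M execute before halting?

state=p0 head=0 tape=[1]01001B   (p0,1)→(p1,0,0)
state=p1 head=0 tape=[0]01001B   (p1,0)→(p1,B,+1)
state=p1 head=1 tape=B[0]1001B   (p1,0)→(p1,B,+1)
state=p1 head=2 tape=BB[1]001B   (p1,1)→(p1,0,0)
state=p1 head=2 tape=BB[0]001B   (p1,0)→(p1,B,+1)
state=p1 head=3 tape=BBB[0]01B   (p1,0)→(p1,B,+1)
state=p1 head=4 tape=BBBB[0]1B   (p1,0)→(p1,B,+1)
state=p1 head=5 tape=BBBBB[1]B   (p1,1)→(p1,0,0)
state=p1 head=5 tape=BBBBB[0]B   (p1,0)→(p1,B,+1)
state=p1 head=6 tape=BBBBBB[B]
M halts after 9 transitions.

9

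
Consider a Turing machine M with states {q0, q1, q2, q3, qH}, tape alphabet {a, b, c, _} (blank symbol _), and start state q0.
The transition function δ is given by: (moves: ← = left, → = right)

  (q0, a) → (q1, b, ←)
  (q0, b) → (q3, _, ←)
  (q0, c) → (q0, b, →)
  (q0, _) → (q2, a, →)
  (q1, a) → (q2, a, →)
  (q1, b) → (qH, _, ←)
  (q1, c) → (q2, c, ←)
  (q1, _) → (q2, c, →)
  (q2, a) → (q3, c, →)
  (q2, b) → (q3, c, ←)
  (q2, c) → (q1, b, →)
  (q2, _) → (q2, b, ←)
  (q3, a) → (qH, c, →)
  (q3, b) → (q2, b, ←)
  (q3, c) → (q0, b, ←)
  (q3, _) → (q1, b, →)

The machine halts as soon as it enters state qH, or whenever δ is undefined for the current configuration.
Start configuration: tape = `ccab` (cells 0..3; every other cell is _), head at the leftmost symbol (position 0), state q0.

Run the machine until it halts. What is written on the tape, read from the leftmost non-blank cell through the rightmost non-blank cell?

b_bb

state=q0 head=0 tape=[c]cab   (q0,c)→(q0,b,→)
state=q0 head=1 tape=b[c]ab   (q0,c)→(q0,b,→)
state=q0 head=2 tape=bb[a]b   (q0,a)→(q1,b,←)
state=q1 head=1 tape=b[b]bb   (q1,b)→(qH,_,←)
state=qH head=0 tape=[b]_bb
The non-blank tape span at halt is b_bb.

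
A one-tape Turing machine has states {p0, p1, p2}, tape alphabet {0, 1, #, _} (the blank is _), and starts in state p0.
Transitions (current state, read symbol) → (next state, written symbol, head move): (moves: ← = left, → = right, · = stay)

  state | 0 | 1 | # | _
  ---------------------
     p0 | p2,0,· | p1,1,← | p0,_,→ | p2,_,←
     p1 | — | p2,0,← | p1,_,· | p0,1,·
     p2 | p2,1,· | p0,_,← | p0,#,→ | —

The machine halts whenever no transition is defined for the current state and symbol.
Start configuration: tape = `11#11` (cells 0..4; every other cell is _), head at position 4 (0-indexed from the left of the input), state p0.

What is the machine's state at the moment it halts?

p2

state=p0 head=4 tape=11#1[1]   (p0,1)→(p1,1,←)
state=p1 head=3 tape=11#[1]1   (p1,1)→(p2,0,←)
state=p2 head=2 tape=11[#]01   (p2,#)→(p0,#,→)
state=p0 head=3 tape=11#[0]1   (p0,0)→(p2,0,·)
state=p2 head=3 tape=11#[0]1   (p2,0)→(p2,1,·)
state=p2 head=3 tape=11#[1]1   (p2,1)→(p0,_,←)
state=p0 head=2 tape=11[#]_1   (p0,#)→(p0,_,→)
state=p0 head=3 tape=11_[_]1   (p0,_)→(p2,_,←)
state=p2 head=2 tape=11[_]_1
No transition is defined for (p2, _); M halts in state p2.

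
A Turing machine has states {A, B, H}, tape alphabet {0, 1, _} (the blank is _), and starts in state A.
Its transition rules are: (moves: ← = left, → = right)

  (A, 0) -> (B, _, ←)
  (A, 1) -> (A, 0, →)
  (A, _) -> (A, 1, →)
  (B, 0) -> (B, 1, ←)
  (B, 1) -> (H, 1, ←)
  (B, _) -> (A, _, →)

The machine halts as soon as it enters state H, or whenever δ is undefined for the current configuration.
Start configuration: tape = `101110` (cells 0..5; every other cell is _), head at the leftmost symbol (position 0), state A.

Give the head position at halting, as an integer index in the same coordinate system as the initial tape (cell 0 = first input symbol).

0

A | _[1]01110   read 1 → write 0, move →, go to A
A | _0[0]1110   read 0 → write _, move ←, go to B
B | _[0]_1110   read 0 → write 1, move ←, go to B
B | [_]1_1110   read _ → write _, move →, go to A
A | _[1]_1110   read 1 → write 0, move →, go to A
A | _0[_]1110   read _ → write 1, move →, go to A
A | _01[1]110   read 1 → write 0, move →, go to A
A | _010[1]10   read 1 → write 0, move →, go to A
A | _0100[1]0   read 1 → write 0, move →, go to A
A | _01000[0]   read 0 → write _, move ←, go to B
B | _0100[0]_   read 0 → write 1, move ←, go to B
B | _010[0]1_   read 0 → write 1, move ←, go to B
B | _01[0]11_   read 0 → write 1, move ←, go to B
B | _0[1]111_   read 1 → write 1, move ←, go to H
H | _[0]1111_
At halt the head is at cell 0.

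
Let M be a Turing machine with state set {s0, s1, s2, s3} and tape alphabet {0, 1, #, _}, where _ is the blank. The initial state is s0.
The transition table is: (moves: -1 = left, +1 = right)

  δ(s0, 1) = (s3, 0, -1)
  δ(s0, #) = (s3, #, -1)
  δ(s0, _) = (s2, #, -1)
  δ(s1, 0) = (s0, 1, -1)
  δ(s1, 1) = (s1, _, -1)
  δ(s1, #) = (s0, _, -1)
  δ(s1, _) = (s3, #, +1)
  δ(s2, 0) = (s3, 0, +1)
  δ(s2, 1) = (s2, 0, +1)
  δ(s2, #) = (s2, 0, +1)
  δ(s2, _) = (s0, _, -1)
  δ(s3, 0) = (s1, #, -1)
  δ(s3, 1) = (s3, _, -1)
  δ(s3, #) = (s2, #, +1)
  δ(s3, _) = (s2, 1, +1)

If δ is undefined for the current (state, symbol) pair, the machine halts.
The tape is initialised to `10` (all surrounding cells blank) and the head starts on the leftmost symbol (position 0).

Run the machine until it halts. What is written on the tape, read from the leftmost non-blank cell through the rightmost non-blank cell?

#10_#

state=s0 head=0 tape=___[1]0   (s0,1)→(s3,0,-1)
state=s3 head=-1 tape=__[_]00   (s3,_)→(s2,1,+1)
state=s2 head=0 tape=__1[0]0   (s2,0)→(s3,0,+1)
state=s3 head=1 tape=__10[0]   (s3,0)→(s1,#,-1)
state=s1 head=0 tape=__1[0]#   (s1,0)→(s0,1,-1)
state=s0 head=-1 tape=__[1]1#   (s0,1)→(s3,0,-1)
state=s3 head=-2 tape=_[_]01#   (s3,_)→(s2,1,+1)
state=s2 head=-1 tape=_1[0]1#   (s2,0)→(s3,0,+1)
state=s3 head=0 tape=_10[1]#   (s3,1)→(s3,_,-1)
state=s3 head=-1 tape=_1[0]_#   (s3,0)→(s1,#,-1)
state=s1 head=-2 tape=_[1]#_#   (s1,1)→(s1,_,-1)
state=s1 head=-3 tape=[_]_#_#   (s1,_)→(s3,#,+1)
state=s3 head=-2 tape=#[_]#_#   (s3,_)→(s2,1,+1)
state=s2 head=-1 tape=#1[#]_#   (s2,#)→(s2,0,+1)
state=s2 head=0 tape=#10[_]#   (s2,_)→(s0,_,-1)
state=s0 head=-1 tape=#1[0]_#
The non-blank tape span at halt is #10_#.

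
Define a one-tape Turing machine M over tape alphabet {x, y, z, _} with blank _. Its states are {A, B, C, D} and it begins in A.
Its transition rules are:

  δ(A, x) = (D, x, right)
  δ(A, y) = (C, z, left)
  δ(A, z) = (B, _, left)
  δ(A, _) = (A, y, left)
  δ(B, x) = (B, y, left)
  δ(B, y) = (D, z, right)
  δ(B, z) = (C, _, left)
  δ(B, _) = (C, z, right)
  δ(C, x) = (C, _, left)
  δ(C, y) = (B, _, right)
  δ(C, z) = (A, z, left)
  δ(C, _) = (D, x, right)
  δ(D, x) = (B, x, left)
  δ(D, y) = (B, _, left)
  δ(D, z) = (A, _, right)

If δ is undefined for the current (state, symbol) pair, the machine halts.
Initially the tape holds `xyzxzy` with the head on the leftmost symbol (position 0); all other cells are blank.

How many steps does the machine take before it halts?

state=A head=0 tape=_[x]yzxzy_   (A,x)→(D,x,right)
state=D head=1 tape=_x[y]zxzy_   (D,y)→(B,_,left)
state=B head=0 tape=_[x]_zxzy_   (B,x)→(B,y,left)
state=B head=-1 tape=[_]y_zxzy_   (B,_)→(C,z,right)
state=C head=0 tape=z[y]_zxzy_   (C,y)→(B,_,right)
state=B head=1 tape=z_[_]zxzy_   (B,_)→(C,z,right)
state=C head=2 tape=z_z[z]xzy_   (C,z)→(A,z,left)
state=A head=1 tape=z_[z]zxzy_   (A,z)→(B,_,left)
state=B head=0 tape=z[_]_zxzy_   (B,_)→(C,z,right)
state=C head=1 tape=zz[_]zxzy_   (C,_)→(D,x,right)
state=D head=2 tape=zzx[z]xzy_   (D,z)→(A,_,right)
state=A head=3 tape=zzx_[x]zy_   (A,x)→(D,x,right)
state=D head=4 tape=zzx_x[z]y_   (D,z)→(A,_,right)
state=A head=5 tape=zzx_x_[y]_   (A,y)→(C,z,left)
state=C head=4 tape=zzx_x[_]z_   (C,_)→(D,x,right)
state=D head=5 tape=zzx_xx[z]_   (D,z)→(A,_,right)
state=A head=6 tape=zzx_xx_[_]   (A,_)→(A,y,left)
state=A head=5 tape=zzx_xx[_]y   (A,_)→(A,y,left)
state=A head=4 tape=zzx_x[x]yy   (A,x)→(D,x,right)
state=D head=5 tape=zzx_xx[y]y   (D,y)→(B,_,left)
state=B head=4 tape=zzx_x[x]_y   (B,x)→(B,y,left)
state=B head=3 tape=zzx_[x]y_y   (B,x)→(B,y,left)
state=B head=2 tape=zzx[_]yy_y   (B,_)→(C,z,right)
state=C head=3 tape=zzxz[y]y_y   (C,y)→(B,_,right)
state=B head=4 tape=zzxz_[y]_y   (B,y)→(D,z,right)
state=D head=5 tape=zzxz_z[_]y
M halts after 25 transitions.

25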